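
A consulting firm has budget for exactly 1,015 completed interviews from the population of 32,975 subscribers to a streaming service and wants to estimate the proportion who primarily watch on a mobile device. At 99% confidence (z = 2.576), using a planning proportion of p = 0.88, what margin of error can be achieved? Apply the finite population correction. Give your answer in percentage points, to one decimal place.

2.6

Finite-population factor: (N−n)/(N−1) = (32975−1015)/(32975−1) = 0.9692.
SE(p̂) = √[p(1−p)/n · (N−n)/(N−1)] = √[0.1056/1015 × 0.9692] = 0.01004.
E = z × SE = 2.576 × 0.01004 = 0.02587 ≈ 2.6 percentage points.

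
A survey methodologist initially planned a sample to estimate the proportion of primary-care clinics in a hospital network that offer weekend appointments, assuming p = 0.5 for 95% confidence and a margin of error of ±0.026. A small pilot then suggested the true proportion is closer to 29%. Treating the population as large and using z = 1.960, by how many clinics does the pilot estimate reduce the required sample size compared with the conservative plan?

Conservative (p = 0.5): n = 1.960² × 0.25 / 0.026² ≈ 1420.71 → 1421.
Using p = 0.29: p(1−p) = 0.2059, so n = 1.960² × 0.2059 / 0.026² ≈ 1170.10 → 1171.
Reduction: 1421 − 1171 = 250.

250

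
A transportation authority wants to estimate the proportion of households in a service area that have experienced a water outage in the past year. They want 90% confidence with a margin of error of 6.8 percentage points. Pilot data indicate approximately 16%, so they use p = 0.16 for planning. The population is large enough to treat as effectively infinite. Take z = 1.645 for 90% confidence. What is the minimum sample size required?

With p = 0.16, p(1−p) = 0.1344.
n = z²·p(1−p)/E² = 1.645² × 0.1344 / 0.068² = 2.7060 × 0.1344 / 0.004624 ≈ 78.65.
Rounding up gives n = 79.

79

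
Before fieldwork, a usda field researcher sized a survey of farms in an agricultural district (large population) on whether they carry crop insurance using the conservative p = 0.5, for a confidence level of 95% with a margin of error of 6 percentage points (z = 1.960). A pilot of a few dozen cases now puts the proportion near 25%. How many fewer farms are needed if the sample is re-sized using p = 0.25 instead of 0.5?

Conservative (p = 0.5): n = 1.960² × 0.25 / 0.060² ≈ 266.78 → 267.
Using p = 0.25: p(1−p) = 0.1875, so n = 1.960² × 0.1875 / 0.060² ≈ 200.08 → 201.
Reduction: 267 − 201 = 66.

66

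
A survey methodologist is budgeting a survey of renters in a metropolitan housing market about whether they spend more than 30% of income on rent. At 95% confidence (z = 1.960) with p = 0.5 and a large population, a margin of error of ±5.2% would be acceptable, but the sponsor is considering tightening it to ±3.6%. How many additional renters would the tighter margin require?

At ±5.2%: n = 1.960² × 0.2500 / 0.052² ≈ 355.18 → 356.
At ±3.6%: n = 1.960² × 0.2500 / 0.036² ≈ 741.05 → 742.
Additional respondents: 742 − 356 = 386.

386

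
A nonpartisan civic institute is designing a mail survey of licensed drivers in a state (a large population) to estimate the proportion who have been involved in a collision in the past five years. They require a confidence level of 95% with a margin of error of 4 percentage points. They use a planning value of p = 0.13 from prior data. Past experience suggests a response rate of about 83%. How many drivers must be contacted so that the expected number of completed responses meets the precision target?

For 95% confidence, z = 1.960.
Completed interviews needed: n₀ = 1.960² × 0.1131 / 0.040² ≈ 271.55 → 272.
At an 83% response rate, contacts needed = 272 / 0.83 ≈ 327.71 → 328.

328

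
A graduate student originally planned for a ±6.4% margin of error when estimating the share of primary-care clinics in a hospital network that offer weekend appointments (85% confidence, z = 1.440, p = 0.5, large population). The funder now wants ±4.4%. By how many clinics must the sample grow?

At ±6.4%: n = 1.440² × 0.2500 / 0.064² ≈ 126.56 → 127.
At ±4.4%: n = 1.440² × 0.2500 / 0.044² ≈ 267.77 → 268.
Additional respondents: 268 − 127 = 141.

141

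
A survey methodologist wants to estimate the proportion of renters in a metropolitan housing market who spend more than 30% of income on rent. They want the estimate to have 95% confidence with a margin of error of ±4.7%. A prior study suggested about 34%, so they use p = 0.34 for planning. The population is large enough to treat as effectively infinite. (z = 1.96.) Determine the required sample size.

With p = 0.34, p(1−p) = 0.2244.
n = z²·p(1−p)/E² = 1.96² × 0.2244 / 0.047² = 3.8416 × 0.2244 / 0.002209 ≈ 390.25.
Rounding up gives n = 391.

391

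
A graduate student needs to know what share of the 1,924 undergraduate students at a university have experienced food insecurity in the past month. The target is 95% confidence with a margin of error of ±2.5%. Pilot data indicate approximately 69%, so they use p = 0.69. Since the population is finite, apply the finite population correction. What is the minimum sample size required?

782

For 95% confidence, z = 1.960.
Unadjusted: n₀ = 1.960² × 0.69 × 0.31 / 0.025² ≈ 1314.75, so n₀ = 1315.
Finite population correction with N = 1,924: n = n₀ / (1 + (n₀−1)/N) = 1315 / (1 + 1314/1924) = 1315 / 1.6830 ≈ 781.37.
Rounding up, n = 782.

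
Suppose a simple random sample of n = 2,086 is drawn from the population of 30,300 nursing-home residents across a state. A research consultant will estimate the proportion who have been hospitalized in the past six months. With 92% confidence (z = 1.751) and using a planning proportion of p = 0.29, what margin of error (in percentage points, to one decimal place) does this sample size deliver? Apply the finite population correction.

Finite-population factor: (N−n)/(N−1) = (30300−2086)/(30300−1) = 0.9312.
SE(p̂) = √[p(1−p)/n · (N−n)/(N−1)] = √[0.2059/2086 × 0.9312] = 0.00959.
E = z × SE = 1.751 × 0.00959 = 0.01679 ≈ 1.7 percentage points.

1.7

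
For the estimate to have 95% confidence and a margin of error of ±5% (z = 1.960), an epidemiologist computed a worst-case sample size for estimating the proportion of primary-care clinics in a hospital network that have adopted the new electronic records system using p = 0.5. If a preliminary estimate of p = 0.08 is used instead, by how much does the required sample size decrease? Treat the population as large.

271

Conservative (p = 0.5): n = 1.960² × 0.25 / 0.050² ≈ 384.16 → 385.
Using p = 0.08: p(1−p) = 0.0736, so n = 1.960² × 0.0736 / 0.050² ≈ 113.10 → 114.
Reduction: 385 − 114 = 271.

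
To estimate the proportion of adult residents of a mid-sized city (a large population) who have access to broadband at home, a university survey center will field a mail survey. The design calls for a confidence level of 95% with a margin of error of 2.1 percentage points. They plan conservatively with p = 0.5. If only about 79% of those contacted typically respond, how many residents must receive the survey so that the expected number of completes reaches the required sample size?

2757

For 95% confidence, z = 1.960.
Completed interviews needed: n₀ = 1.960² × 0.2500 / 0.021² ≈ 2177.78 → 2178.
At a 79% response rate, contacts needed = 2178 / 0.79 ≈ 2756.96 → 2757.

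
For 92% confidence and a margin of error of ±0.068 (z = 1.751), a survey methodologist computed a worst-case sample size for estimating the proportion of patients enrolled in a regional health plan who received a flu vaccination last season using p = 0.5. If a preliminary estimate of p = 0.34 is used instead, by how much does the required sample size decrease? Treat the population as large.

Conservative (p = 0.5): n = 1.751² × 0.25 / 0.068² ≈ 165.77 → 166.
Using p = 0.34: p(1−p) = 0.2244, so n = 1.751² × 0.2244 / 0.068² ≈ 148.79 → 149.
Reduction: 166 − 149 = 17.

17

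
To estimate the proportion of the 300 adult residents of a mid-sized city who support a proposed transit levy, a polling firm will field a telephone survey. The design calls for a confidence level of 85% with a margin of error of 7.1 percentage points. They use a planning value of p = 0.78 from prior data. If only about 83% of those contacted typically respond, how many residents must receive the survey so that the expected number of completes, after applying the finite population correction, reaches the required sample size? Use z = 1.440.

70

Completed interviews needed (unadjusted): n₀ = 1.440² × 0.1716 / 0.071² ≈ 70.59 → 71.
FPC for N = 300: n = 71 / (1 + 70/300) = 71 / 1.2333 ≈ 57.57 → 58.
At an 83% response rate, contacts needed = 58 / 0.83 ≈ 69.88 → 70.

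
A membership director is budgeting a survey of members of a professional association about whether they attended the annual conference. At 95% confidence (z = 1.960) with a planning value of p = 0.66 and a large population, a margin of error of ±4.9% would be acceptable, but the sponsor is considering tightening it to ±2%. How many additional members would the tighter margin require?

1796

At ±4.9%: n = 1.960² × 0.2244 / 0.049² ≈ 359.04 → 360.
At ±2%: n = 1.960² × 0.2244 / 0.020² ≈ 2155.14 → 2156.
Additional respondents: 2156 − 360 = 1796.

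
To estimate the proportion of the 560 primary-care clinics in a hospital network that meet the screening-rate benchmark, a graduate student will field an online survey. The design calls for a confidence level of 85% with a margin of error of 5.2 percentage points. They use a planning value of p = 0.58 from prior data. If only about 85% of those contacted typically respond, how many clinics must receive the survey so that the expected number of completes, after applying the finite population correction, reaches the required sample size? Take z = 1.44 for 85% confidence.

166

Completed interviews needed (unadjusted): n₀ = 1.44² × 0.2436 / 0.052² ≈ 186.81 → 187.
FPC for N = 560: n = 187 / (1 + 186/560) = 187 / 1.3321 ≈ 140.38 → 141.
At an 85% response rate, contacts needed = 141 / 0.85 ≈ 165.88 → 166.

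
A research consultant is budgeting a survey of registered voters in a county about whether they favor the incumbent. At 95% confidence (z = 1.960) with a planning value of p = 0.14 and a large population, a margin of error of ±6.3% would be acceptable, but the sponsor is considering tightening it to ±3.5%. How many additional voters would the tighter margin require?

At ±6.3%: n = 1.960² × 0.1204 / 0.063² ≈ 116.54 → 117.
At ±3.5%: n = 1.960² × 0.1204 / 0.035² ≈ 377.57 → 378.
Additional respondents: 378 − 117 = 261.

261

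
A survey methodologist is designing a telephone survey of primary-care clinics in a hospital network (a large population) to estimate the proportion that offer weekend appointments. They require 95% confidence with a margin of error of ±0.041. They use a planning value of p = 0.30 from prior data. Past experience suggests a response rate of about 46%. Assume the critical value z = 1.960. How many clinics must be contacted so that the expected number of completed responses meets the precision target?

1044

Completed interviews needed: n₀ = 1.960² × 0.2100 / 0.041² ≈ 479.91 → 480.
At a 46% response rate, contacts needed = 480 / 0.46 ≈ 1043.48 → 1044.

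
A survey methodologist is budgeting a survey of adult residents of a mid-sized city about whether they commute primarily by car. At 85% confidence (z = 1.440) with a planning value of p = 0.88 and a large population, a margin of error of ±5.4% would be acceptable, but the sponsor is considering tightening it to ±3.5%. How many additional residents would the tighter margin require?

103

At ±5.4%: n = 1.440² × 0.1056 / 0.054² ≈ 75.09 → 76.
At ±3.5%: n = 1.440² × 0.1056 / 0.035² ≈ 178.75 → 179.
Additional respondents: 179 − 76 = 103.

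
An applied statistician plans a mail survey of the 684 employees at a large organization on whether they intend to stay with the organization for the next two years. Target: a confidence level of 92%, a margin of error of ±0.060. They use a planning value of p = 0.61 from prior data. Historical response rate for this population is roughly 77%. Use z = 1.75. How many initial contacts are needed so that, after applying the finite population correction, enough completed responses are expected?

Completed interviews needed (unadjusted): n₀ = 1.75² × 0.2379 / 0.060² ≈ 202.38 → 203.
FPC for N = 684: n = 203 / (1 + 202/684) = 203 / 1.2953 ≈ 156.72 → 157.
At a 77% response rate, contacts needed = 157 / 0.77 ≈ 203.90 → 204.

204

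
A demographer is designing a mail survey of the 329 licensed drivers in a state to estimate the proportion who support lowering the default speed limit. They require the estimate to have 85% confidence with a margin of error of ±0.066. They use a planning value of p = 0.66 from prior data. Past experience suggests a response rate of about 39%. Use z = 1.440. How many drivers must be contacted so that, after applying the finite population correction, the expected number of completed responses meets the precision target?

208

Completed interviews needed (unadjusted): n₀ = 1.440² × 0.2244 / 0.066² ≈ 106.82 → 107.
FPC for N = 329: n = 107 / (1 + 106/329) = 107 / 1.3222 ≈ 80.93 → 81.
At a 39% response rate, contacts needed = 81 / 0.39 ≈ 207.69 → 208.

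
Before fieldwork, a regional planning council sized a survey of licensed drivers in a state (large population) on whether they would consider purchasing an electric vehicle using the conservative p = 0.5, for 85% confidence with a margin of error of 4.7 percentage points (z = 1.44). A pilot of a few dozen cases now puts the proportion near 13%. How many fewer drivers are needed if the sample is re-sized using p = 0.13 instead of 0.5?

Conservative (p = 0.5): n = 1.44² × 0.25 / 0.047² ≈ 234.68 → 235.
Using p = 0.13: p(1−p) = 0.1131, so n = 1.44² × 0.1131 / 0.047² ≈ 106.17 → 107.
Reduction: 235 − 107 = 128.

128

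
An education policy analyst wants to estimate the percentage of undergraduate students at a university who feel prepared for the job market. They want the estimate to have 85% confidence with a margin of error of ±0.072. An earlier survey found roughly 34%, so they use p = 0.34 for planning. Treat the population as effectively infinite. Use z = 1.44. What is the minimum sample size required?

With p = 0.34, p(1−p) = 0.2244.
n = z²·p(1−p)/E² = 1.44² × 0.2244 / 0.072² = 2.0736 × 0.2244 / 0.005184 ≈ 89.76.
Rounding up gives n = 90.

90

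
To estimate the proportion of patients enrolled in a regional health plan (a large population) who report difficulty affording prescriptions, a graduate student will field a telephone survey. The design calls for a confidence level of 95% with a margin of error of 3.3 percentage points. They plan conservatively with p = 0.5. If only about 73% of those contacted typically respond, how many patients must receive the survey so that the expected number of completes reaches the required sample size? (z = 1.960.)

1209

Completed interviews needed: n₀ = 1.960² × 0.2500 / 0.033² ≈ 881.91 → 882.
At a 73% response rate, contacts needed = 882 / 0.73 ≈ 1208.22 → 1209.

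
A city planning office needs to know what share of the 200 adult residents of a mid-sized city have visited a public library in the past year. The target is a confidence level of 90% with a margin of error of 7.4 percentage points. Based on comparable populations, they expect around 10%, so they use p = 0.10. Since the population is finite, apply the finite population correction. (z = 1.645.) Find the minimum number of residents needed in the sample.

37

Unadjusted: n₀ = 1.645² × 0.10 × 0.90 / 0.074² ≈ 44.47, so n₀ = 45.
Finite population correction with N = 200: n = n₀ / (1 + (n₀−1)/N) = 45 / (1 + 44/200) = 45 / 1.2200 ≈ 36.89.
Rounding up, n = 37.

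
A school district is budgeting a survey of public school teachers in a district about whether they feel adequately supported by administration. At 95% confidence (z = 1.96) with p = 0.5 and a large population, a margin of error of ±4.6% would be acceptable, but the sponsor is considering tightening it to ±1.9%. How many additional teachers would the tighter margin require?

2207

At ±4.6%: n = 1.96² × 0.2500 / 0.046² ≈ 453.88 → 454.
At ±1.9%: n = 1.96² × 0.2500 / 0.019² ≈ 2660.39 → 2661.
Additional respondents: 2661 − 454 = 2207.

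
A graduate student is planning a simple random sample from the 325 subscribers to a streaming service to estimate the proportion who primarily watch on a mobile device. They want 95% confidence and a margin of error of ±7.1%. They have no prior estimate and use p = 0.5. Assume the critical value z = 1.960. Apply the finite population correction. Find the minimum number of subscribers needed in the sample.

Unadjusted: n₀ = 1.960² × 0.50 × 0.50 / 0.071² ≈ 190.52, so n₀ = 191.
Finite population correction with N = 325: n = n₀ / (1 + (n₀−1)/N) = 191 / (1 + 190/325) = 191 / 1.5846 ≈ 120.53.
Rounding up, n = 121.

121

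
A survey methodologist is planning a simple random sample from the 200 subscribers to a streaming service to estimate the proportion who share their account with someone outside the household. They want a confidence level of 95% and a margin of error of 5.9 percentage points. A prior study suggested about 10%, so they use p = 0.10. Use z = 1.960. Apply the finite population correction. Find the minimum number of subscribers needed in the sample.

67

Unadjusted: n₀ = 1.960² × 0.10 × 0.90 / 0.059² ≈ 99.32, so n₀ = 100.
Finite population correction with N = 200: n = n₀ / (1 + (n₀−1)/N) = 100 / (1 + 99/200) = 100 / 1.4950 ≈ 66.89.
Rounding up, n = 67.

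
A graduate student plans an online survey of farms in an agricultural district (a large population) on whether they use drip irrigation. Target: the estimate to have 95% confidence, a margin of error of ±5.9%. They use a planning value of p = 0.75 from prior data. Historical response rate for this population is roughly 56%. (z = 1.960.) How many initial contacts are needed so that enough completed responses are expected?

370

Completed interviews needed: n₀ = 1.960² × 0.1875 / 0.059² ≈ 206.92 → 207.
At a 56% response rate, contacts needed = 207 / 0.56 ≈ 369.64 → 370.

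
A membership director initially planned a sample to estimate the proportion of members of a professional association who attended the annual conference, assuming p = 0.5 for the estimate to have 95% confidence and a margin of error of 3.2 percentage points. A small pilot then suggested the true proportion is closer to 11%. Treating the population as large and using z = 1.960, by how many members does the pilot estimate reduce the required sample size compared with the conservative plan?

Conservative (p = 0.5): n = 1.960² × 0.25 / 0.032² ≈ 937.89 → 938.
Using p = 0.11: p(1−p) = 0.0979, so n = 1.960² × 0.0979 / 0.032² ≈ 367.28 → 368.
Reduction: 938 − 368 = 570.

570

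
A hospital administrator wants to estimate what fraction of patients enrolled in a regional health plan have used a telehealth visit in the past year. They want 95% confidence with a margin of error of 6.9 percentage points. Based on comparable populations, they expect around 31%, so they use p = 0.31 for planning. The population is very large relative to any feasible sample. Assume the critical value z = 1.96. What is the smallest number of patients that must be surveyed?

173

With p = 0.31, p(1−p) = 0.2139.
n = z²·p(1−p)/E² = 1.96² × 0.2139 / 0.069² = 3.8416 × 0.2139 / 0.004761 ≈ 172.59.
Rounding up gives n = 173.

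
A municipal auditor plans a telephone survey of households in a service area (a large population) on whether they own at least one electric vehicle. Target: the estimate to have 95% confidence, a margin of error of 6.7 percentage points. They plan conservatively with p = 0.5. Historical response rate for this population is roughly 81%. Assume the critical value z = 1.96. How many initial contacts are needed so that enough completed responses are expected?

Completed interviews needed: n₀ = 1.96² × 0.2500 / 0.067² ≈ 213.95 → 214.
At an 81% response rate, contacts needed = 214 / 0.81 ≈ 264.20 → 265.

265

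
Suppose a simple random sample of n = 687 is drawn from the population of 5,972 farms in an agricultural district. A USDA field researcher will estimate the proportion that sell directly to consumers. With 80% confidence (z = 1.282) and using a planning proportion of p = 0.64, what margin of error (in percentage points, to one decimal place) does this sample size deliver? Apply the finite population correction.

2.2

Finite-population factor: (N−n)/(N−1) = (5972−687)/(5972−1) = 0.8851.
SE(p̂) = √[p(1−p)/n · (N−n)/(N−1)] = √[0.2304/687 × 0.8851] = 0.01723.
E = z × SE = 1.282 × 0.01723 = 0.02209 ≈ 2.2 percentage points.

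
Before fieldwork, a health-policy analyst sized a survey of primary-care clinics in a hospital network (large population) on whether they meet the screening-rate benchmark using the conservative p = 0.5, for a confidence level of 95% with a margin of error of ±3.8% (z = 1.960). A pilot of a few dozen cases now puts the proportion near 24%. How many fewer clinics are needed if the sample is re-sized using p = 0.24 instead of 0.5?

180

Conservative (p = 0.5): n = 1.960² × 0.25 / 0.038² ≈ 665.10 → 666.
Using p = 0.24: p(1−p) = 0.1824, so n = 1.960² × 0.1824 / 0.038² ≈ 485.25 → 486.
Reduction: 666 − 486 = 180.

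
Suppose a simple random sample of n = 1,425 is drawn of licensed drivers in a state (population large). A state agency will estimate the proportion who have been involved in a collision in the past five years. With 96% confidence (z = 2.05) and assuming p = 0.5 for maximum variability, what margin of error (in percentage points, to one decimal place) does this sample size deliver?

2.7

SE(p̂) = √[p(1−p)/n] = √[0.2500/1425] = 0.01325.
E = z × SE = 2.05 × 0.01325 = 0.02715, or 2.7 percentage points.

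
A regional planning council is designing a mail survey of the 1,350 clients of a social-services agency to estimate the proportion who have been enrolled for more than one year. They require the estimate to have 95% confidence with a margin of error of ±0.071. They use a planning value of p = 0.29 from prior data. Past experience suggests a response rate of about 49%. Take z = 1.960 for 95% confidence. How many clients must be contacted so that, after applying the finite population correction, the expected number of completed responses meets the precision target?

288

Completed interviews needed (unadjusted): n₀ = 1.960² × 0.2059 / 0.071² ≈ 156.91 → 157.
FPC for N = 1,350: n = 157 / (1 + 156/1350) = 157 / 1.1156 ≈ 140.74 → 141.
At a 49% response rate, contacts needed = 141 / 0.49 ≈ 287.76 → 288.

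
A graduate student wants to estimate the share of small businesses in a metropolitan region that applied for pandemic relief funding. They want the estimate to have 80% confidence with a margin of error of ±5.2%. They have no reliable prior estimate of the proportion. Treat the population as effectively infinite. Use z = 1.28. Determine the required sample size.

With no prior estimate, use p = 0.5, giving p(1−p) = 0.25.
n = z²·p(1−p)/E² = 1.28² × 0.2500 / 0.052² = 1.6384 × 0.2500 / 0.002704 ≈ 151.48.
Rounding up gives n = 152.

152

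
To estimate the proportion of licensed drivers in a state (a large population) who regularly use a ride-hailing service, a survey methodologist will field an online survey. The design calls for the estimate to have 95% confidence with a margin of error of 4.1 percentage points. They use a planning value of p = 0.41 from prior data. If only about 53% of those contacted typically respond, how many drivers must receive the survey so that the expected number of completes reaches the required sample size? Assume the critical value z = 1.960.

Completed interviews needed: n₀ = 1.960² × 0.2419 / 0.041² ≈ 552.82 → 553.
At a 53% response rate, contacts needed = 553 / 0.53 ≈ 1043.40 → 1044.

1044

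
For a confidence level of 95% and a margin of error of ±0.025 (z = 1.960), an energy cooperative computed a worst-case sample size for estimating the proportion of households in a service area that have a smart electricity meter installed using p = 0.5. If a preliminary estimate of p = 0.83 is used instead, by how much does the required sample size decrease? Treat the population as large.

Conservative (p = 0.5): n = 1.960² × 0.25 / 0.025² ≈ 1536.64 → 1537.
Using p = 0.83: p(1−p) = 0.1411, so n = 1.960² × 0.1411 / 0.025² ≈ 867.28 → 868.
Reduction: 1537 − 868 = 669.

669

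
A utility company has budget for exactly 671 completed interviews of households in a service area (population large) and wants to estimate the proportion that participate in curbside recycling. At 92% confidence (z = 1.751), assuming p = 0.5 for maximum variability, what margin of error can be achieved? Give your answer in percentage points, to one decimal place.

3.4

SE(p̂) = √[p(1−p)/n] = √[0.2500/671] = 0.01930.
E = z × SE = 1.751 × 0.01930 = 0.03380, or 3.4 percentage points.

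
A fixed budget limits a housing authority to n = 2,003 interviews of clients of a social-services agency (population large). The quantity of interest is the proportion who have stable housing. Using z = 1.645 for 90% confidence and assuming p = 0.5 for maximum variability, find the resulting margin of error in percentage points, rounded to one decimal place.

SE(p̂) = √[p(1−p)/n] = √[0.2500/2003] = 0.01117.
E = z × SE = 1.645 × 0.01117 = 0.01838, or 1.8 percentage points.

1.8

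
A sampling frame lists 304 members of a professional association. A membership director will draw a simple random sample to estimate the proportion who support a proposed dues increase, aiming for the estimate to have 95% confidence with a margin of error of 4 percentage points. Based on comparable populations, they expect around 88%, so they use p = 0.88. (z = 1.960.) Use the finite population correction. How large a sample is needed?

Unadjusted: n₀ = 1.960² × 0.88 × 0.12 / 0.040² ≈ 253.55, so n₀ = 254.
Finite population correction with N = 304: n = n₀ / (1 + (n₀−1)/N) = 254 / (1 + 253/304) = 254 / 1.8322 ≈ 138.63.
Rounding up, n = 139.

139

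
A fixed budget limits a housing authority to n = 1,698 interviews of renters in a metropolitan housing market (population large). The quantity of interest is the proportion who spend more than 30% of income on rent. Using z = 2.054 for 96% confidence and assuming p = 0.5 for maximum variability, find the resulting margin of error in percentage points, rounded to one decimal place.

SE(p̂) = √[p(1−p)/n] = √[0.2500/1698] = 0.01213.
E = z × SE = 2.054 × 0.01213 = 0.02492, or 2.5 percentage points.

2.5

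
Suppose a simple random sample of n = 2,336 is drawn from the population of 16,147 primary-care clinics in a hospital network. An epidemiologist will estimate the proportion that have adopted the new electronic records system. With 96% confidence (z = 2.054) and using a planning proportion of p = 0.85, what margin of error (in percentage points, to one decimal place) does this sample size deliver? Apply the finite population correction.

1.4

Finite-population factor: (N−n)/(N−1) = (16147−2336)/(16147−1) = 0.8554.
SE(p̂) = √[p(1−p)/n · (N−n)/(N−1)] = √[0.1275/2336 × 0.8554] = 0.00683.
E = z × SE = 2.054 × 0.00683 = 0.01403 ≈ 1.4 percentage points.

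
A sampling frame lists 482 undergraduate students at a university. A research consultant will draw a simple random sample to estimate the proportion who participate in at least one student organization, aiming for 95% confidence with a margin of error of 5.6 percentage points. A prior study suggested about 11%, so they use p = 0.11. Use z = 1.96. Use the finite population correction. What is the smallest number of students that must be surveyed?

Unadjusted: n₀ = 1.96² × 0.11 × 0.89 / 0.056² ≈ 119.93, so n₀ = 120.
Finite population correction with N = 482: n = n₀ / (1 + (n₀−1)/N) = 120 / (1 + 119/482) = 120 / 1.2469 ≈ 96.24.
Rounding up, n = 97.

97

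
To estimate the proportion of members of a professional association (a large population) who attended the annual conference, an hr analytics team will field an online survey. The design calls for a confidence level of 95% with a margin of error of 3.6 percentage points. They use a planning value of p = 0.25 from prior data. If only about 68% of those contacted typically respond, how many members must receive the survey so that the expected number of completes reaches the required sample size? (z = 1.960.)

818

Completed interviews needed: n₀ = 1.960² × 0.1875 / 0.036² ≈ 555.79 → 556.
At a 68% response rate, contacts needed = 556 / 0.68 ≈ 817.65 → 818.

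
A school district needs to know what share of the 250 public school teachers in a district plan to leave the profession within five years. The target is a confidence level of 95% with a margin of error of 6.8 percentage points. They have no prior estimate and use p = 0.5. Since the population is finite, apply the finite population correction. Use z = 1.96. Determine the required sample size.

Unadjusted: n₀ = 1.96² × 0.50 × 0.50 / 0.068² ≈ 207.70, so n₀ = 208.
Finite population correction with N = 250: n = n₀ / (1 + (n₀−1)/N) = 208 / (1 + 207/250) = 208 / 1.8280 ≈ 113.79.
Rounding up, n = 114.

114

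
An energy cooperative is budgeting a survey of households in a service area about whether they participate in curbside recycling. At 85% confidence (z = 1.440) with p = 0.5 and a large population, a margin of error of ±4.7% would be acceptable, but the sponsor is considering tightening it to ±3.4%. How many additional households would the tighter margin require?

214

At ±4.7%: n = 1.440² × 0.2500 / 0.047² ≈ 234.68 → 235.
At ±3.4%: n = 1.440² × 0.2500 / 0.034² ≈ 448.44 → 449.
Additional respondents: 449 − 235 = 214.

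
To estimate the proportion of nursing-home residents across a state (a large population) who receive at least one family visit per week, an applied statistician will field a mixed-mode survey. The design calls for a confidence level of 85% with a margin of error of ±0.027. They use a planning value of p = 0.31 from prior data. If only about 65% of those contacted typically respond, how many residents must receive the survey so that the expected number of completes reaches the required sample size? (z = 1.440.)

937

Completed interviews needed: n₀ = 1.440² × 0.2139 / 0.027² ≈ 608.43 → 609.
At a 65% response rate, contacts needed = 609 / 0.65 ≈ 936.92 → 937.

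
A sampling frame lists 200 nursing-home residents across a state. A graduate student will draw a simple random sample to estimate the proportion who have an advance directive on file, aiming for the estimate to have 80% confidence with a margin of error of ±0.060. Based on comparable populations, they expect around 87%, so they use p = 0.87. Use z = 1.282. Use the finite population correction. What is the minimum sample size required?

Unadjusted: n₀ = 1.282² × 0.87 × 0.13 / 0.060² ≈ 51.63, so n₀ = 52.
Finite population correction with N = 200: n = n₀ / (1 + (n₀−1)/N) = 52 / (1 + 51/200) = 52 / 1.2550 ≈ 41.43.
Rounding up, n = 42.

42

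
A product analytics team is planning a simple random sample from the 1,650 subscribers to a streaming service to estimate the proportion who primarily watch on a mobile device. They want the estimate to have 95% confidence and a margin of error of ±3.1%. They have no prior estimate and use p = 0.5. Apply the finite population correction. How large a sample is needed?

623

For 95% confidence, z = 1.960.
Unadjusted: n₀ = 1.960² × 0.50 × 0.50 / 0.031² ≈ 999.38, so n₀ = 1000.
Finite population correction with N = 1,650: n = n₀ / (1 + (n₀−1)/N) = 1000 / (1 + 999/1650) = 1000 / 1.6055 ≈ 622.88.
Rounding up, n = 623.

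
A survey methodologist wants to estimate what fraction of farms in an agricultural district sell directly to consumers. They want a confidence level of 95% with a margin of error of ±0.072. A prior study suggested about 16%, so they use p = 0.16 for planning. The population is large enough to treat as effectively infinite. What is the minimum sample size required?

For 95% confidence, z = 1.96.
With p = 0.16, p(1−p) = 0.1344.
n = z²·p(1−p)/E² = 1.96² × 0.1344 / 0.072² = 3.8416 × 0.1344 / 0.005184 ≈ 99.60.
Rounding up gives n = 100.

100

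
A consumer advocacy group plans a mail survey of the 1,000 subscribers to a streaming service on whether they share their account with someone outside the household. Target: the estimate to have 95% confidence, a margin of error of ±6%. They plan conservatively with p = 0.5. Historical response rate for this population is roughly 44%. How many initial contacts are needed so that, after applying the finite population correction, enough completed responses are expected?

480

For 95% confidence, z = 1.96.
Completed interviews needed (unadjusted): n₀ = 1.96² × 0.2500 / 0.060² ≈ 266.78 → 267.
FPC for N = 1,000: n = 267 / (1 + 266/1000) = 267 / 1.2660 ≈ 210.90 → 211.
At a 44% response rate, contacts needed = 211 / 0.44 ≈ 479.55 → 480.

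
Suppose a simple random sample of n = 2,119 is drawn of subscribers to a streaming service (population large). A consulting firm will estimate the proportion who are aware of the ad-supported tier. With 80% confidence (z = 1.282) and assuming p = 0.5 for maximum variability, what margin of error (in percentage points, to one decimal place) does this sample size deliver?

SE(p̂) = √[p(1−p)/n] = √[0.2500/2119] = 0.01086.
E = z × SE = 1.282 × 0.01086 = 0.01392, or 1.4 percentage points.

1.4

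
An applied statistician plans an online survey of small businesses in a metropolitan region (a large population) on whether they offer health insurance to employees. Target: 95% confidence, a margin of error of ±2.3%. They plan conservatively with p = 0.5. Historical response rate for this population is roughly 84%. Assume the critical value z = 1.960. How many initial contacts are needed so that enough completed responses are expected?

2162

Completed interviews needed: n₀ = 1.960² × 0.2500 / 0.023² ≈ 1815.50 → 1816.
At an 84% response rate, contacts needed = 1816 / 0.84 ≈ 2161.90 → 2162.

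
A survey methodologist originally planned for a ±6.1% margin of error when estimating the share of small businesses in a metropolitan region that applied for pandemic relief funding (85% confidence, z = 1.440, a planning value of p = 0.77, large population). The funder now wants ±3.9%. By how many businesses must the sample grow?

At ±6.1%: n = 1.440² × 0.1771 / 0.061² ≈ 98.69 → 99.
At ±3.9%: n = 1.440² × 0.1771 / 0.039² ≈ 241.44 → 242.
Additional respondents: 242 − 99 = 143.

143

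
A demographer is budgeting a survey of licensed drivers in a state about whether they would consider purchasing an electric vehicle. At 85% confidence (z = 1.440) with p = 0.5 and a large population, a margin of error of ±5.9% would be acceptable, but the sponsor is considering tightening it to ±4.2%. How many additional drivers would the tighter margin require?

145

At ±5.9%: n = 1.440² × 0.2500 / 0.059² ≈ 148.92 → 149.
At ±4.2%: n = 1.440² × 0.2500 / 0.042² ≈ 293.88 → 294.
Additional respondents: 294 − 149 = 145.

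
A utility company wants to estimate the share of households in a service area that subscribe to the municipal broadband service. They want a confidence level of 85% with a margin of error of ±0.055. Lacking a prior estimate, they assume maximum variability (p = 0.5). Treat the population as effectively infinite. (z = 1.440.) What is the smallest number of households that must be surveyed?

172

With p = 0.5, p(1−p) = 0.25.
n = z²·p(1−p)/E² = 1.440² × 0.2500 / 0.055² = 2.0736 × 0.2500 / 0.003025 ≈ 171.37.
Rounding up gives n = 172.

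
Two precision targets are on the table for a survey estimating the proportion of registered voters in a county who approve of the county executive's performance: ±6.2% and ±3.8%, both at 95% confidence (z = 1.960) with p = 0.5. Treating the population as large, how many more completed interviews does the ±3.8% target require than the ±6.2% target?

At ±6.2%: n = 1.960² × 0.2500 / 0.062² ≈ 249.84 → 250.
At ±3.8%: n = 1.960² × 0.2500 / 0.038² ≈ 665.10 → 666.
Additional respondents: 666 − 250 = 416.

416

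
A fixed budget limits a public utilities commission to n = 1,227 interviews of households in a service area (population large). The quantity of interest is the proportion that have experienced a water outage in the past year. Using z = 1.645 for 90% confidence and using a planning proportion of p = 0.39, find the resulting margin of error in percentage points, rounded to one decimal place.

SE(p̂) = √[p(1−p)/n] = √[0.2379/1227] = 0.01392.
E = z × SE = 1.645 × 0.01392 = 0.02291, or 2.3 percentage points.

2.3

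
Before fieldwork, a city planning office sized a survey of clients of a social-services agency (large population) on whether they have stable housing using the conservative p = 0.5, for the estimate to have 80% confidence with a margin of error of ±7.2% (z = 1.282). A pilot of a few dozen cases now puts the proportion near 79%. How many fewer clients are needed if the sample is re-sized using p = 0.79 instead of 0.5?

27

Conservative (p = 0.5): n = 1.282² × 0.25 / 0.072² ≈ 79.26 → 80.
Using p = 0.79: p(1−p) = 0.1659, so n = 1.282² × 0.1659 / 0.072² ≈ 52.60 → 53.
Reduction: 80 − 53 = 27.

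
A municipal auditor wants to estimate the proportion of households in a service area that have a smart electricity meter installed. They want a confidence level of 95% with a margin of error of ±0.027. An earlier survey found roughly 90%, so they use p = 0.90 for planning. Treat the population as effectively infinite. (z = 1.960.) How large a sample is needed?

475

With p = 0.90, p(1−p) = 0.0900.
n = z²·p(1−p)/E² = 1.960² × 0.0900 / 0.027² = 3.8416 × 0.0900 / 0.000729 ≈ 474.27.
Rounding up gives n = 475.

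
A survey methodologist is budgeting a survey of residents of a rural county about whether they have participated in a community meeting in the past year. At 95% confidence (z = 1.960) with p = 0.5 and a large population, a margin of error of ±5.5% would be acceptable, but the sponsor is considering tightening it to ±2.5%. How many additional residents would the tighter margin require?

At ±5.5%: n = 1.960² × 0.2500 / 0.055² ≈ 317.49 → 318.
At ±2.5%: n = 1.960² × 0.2500 / 0.025² ≈ 1536.64 → 1537.
Additional respondents: 1537 − 318 = 1219.

1219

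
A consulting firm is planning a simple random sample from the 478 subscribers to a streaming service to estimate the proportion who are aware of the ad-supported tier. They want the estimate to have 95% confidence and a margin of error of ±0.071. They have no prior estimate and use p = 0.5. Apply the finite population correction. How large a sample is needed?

For 95% confidence, z = 1.96.
Unadjusted: n₀ = 1.96² × 0.50 × 0.50 / 0.071² ≈ 190.52, so n₀ = 191.
Finite population correction with N = 478: n = n₀ / (1 + (n₀−1)/N) = 191 / (1 + 190/478) = 191 / 1.3975 ≈ 136.67.
Rounding up, n = 137.

137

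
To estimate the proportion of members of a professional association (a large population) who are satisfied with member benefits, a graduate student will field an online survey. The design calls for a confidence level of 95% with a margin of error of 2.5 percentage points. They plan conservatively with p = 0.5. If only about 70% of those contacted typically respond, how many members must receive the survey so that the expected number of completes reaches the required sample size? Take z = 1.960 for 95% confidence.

2196

Completed interviews needed: n₀ = 1.960² × 0.2500 / 0.025² ≈ 1536.64 → 1537.
At a 70% response rate, contacts needed = 1537 / 0.70 ≈ 2195.71 → 2196.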